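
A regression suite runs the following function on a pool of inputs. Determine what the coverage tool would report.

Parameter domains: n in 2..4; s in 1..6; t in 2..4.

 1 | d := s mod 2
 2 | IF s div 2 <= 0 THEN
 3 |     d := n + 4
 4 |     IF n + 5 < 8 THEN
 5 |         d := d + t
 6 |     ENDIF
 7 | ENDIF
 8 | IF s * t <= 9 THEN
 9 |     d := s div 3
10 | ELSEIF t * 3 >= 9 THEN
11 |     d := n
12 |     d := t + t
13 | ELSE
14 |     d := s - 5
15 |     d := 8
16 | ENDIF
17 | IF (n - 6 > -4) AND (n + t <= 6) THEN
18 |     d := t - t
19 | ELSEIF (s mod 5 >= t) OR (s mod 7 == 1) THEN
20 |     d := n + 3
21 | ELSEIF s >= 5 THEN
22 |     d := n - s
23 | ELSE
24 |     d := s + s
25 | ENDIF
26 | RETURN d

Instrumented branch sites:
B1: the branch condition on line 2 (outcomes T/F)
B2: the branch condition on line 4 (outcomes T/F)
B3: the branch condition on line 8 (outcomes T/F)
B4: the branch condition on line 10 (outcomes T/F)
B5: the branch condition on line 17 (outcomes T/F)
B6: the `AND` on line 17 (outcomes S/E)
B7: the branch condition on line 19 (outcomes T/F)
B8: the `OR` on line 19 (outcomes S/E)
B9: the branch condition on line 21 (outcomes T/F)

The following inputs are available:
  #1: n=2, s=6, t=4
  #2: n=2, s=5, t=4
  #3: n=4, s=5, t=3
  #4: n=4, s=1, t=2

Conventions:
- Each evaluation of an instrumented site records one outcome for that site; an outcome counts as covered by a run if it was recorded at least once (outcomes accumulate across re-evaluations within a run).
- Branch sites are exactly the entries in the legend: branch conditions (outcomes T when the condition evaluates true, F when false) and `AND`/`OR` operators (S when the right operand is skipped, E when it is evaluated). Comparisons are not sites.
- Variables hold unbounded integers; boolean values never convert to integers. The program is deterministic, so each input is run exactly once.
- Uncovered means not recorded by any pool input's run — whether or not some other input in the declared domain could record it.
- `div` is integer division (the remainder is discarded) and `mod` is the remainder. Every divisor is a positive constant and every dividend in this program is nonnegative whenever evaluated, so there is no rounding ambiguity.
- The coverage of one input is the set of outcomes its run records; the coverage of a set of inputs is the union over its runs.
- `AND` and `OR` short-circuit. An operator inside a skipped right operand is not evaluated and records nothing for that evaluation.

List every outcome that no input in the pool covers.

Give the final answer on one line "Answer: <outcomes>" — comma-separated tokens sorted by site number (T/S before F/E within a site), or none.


run #1 (n=2, s=6, t=4) records B1=F, B3=F, B4=T, B5=F, B6=S, B7=F, B8=E, B9=T
run #2 (n=2, s=5, t=4) records B1=F, B3=F, B4=T, B5=F, B6=S, B7=F, B8=E, B9=T
run #3 (n=4, s=5, t=3) records B1=F, B3=F, B4=T, B5=F, B6=E, B7=F, B8=E, B9=T
run #4 (n=4, s=1, t=2) records B1=T, B2=F, B3=T, B5=T, B6=E
union over the pool: B1=T, B1=F, B2=F, B3=T, B3=F, B4=T, B5=T, B5=F, B6=S, B6=E, B7=F, B8=E, B9=T
uncovered (5 of 18): B2=T, B4=F, B7=T, B8=S, B9=F
Answer: B2=T, B4=F, B7=T, B8=S, B9=F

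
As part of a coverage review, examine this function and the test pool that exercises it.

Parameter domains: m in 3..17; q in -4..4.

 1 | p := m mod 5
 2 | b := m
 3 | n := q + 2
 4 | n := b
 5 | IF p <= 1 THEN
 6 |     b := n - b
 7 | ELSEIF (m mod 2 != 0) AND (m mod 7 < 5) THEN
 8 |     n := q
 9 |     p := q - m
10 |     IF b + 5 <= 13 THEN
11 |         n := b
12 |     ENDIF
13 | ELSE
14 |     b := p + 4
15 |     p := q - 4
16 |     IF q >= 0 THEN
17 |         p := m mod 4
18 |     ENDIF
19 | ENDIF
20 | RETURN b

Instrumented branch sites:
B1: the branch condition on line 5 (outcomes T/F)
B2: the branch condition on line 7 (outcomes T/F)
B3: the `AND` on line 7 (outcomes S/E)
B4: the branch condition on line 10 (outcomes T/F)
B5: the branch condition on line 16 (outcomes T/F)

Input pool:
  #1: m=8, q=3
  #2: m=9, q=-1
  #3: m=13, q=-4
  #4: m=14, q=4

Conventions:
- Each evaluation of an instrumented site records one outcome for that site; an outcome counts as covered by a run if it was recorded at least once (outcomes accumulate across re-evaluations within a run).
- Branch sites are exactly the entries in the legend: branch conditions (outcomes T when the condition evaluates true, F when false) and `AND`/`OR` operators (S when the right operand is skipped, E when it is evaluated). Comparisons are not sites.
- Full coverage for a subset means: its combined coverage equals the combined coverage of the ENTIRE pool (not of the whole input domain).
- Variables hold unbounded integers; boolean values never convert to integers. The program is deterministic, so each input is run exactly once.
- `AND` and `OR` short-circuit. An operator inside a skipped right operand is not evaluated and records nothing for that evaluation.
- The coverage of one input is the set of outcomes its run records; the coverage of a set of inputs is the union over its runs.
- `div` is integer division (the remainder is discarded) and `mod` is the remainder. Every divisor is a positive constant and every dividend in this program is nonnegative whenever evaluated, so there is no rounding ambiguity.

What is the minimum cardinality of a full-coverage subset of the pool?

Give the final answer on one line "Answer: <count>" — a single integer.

test 1 (m=8, q=3) fires B1->F, B3->S, B2->F, B5->T; hits B1=F, B2=F, B3=S, B5=T
test 2 (m=9, q=-1) fires B1->F, B3->E, B2->T, B4->F; hits B1=F, B2=T, B3=E, B4=F
test 3 (m=13, q=-4) fires B1->F, B3->E, B2->F, B5->F; hits B1=F, B2=F, B3=E, B5=F
test 4 (m=14, q=4) fires B1->F, B3->S, B2->F, B5->T; hits B1=F, B2=F, B3=S, B5=T
union over all inputs: B1=F, B2=T, B2=F, B3=S, B3=E, B4=F, B5=T, B5=F (8 outcomes)
every size-1 subset falls short of the 8 outcomes (best: 4/8)
every size-2 subset falls short of the 8 outcomes (best: 7/8)
at size 3, {1, 2, 3} reaches all 8 outcomes; every lexicographically earlier size-3 subset fails

Answer: 3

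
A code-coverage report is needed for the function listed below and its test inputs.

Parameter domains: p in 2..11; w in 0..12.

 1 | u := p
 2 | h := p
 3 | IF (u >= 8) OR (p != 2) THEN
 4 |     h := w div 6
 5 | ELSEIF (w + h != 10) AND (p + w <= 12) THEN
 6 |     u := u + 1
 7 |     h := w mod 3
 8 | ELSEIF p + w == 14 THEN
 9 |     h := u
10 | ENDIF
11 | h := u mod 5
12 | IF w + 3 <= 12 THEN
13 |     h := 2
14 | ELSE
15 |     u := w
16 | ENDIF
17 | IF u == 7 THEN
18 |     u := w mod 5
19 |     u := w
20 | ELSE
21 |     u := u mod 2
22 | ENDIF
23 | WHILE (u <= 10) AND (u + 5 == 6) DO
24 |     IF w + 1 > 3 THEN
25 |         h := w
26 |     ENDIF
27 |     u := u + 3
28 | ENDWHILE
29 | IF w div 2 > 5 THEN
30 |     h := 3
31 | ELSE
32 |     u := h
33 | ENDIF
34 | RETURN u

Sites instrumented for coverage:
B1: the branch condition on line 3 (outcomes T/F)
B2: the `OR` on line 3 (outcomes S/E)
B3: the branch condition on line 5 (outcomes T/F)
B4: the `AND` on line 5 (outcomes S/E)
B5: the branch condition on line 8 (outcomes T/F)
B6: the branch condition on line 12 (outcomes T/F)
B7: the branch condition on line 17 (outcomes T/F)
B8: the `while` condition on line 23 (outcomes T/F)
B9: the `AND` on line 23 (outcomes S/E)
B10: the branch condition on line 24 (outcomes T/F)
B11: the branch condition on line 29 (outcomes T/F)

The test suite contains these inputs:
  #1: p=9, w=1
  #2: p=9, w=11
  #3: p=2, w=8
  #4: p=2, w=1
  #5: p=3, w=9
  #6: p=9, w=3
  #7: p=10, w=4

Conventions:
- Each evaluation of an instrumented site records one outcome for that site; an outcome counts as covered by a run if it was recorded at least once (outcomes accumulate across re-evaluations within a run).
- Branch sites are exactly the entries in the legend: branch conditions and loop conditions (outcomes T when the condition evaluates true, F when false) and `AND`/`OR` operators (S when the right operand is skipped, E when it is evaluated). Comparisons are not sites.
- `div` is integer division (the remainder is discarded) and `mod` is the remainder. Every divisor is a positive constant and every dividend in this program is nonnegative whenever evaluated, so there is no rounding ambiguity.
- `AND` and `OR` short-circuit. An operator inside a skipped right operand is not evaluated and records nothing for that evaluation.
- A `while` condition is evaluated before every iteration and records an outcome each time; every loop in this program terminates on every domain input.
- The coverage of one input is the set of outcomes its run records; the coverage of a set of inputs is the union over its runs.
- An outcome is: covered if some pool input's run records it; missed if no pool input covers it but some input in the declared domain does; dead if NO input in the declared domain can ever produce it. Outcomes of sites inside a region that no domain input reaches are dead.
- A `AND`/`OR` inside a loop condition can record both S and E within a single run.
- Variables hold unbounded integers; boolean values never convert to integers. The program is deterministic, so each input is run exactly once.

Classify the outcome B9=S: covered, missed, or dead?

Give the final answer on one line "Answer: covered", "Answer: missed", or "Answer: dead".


no pool input records B9=S
checking all 130 inputs in the declared domain: B9=S is never recorded -> dead
Answer: dead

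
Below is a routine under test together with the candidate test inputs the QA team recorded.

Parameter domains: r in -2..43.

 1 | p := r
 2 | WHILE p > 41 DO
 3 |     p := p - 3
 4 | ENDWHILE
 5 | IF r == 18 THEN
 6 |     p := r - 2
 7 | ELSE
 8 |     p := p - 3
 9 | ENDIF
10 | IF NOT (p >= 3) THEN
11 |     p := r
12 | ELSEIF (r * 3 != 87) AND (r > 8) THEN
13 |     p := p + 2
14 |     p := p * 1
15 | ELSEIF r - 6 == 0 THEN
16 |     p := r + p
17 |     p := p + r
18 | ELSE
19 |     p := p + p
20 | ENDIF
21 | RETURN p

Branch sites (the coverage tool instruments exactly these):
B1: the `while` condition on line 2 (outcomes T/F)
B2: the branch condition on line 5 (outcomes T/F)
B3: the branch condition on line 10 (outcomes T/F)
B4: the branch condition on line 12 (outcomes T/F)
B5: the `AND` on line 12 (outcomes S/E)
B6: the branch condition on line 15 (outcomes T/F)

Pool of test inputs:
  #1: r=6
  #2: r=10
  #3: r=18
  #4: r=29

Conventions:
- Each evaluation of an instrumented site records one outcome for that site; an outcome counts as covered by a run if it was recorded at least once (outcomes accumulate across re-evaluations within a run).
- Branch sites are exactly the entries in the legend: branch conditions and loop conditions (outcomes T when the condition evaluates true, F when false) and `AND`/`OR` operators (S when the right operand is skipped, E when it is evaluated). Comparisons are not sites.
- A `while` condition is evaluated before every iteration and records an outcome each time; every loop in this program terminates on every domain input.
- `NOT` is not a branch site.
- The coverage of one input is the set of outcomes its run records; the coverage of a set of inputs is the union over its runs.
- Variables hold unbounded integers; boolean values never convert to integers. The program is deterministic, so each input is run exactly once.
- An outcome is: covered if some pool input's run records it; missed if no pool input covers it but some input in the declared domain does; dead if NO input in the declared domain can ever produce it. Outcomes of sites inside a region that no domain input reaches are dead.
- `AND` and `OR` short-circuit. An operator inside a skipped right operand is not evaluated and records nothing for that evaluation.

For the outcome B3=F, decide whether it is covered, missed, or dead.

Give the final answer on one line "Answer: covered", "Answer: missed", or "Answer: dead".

B3=F is recorded by pool input(s) 1, 2, 3, 4 -> covered

Answer: covered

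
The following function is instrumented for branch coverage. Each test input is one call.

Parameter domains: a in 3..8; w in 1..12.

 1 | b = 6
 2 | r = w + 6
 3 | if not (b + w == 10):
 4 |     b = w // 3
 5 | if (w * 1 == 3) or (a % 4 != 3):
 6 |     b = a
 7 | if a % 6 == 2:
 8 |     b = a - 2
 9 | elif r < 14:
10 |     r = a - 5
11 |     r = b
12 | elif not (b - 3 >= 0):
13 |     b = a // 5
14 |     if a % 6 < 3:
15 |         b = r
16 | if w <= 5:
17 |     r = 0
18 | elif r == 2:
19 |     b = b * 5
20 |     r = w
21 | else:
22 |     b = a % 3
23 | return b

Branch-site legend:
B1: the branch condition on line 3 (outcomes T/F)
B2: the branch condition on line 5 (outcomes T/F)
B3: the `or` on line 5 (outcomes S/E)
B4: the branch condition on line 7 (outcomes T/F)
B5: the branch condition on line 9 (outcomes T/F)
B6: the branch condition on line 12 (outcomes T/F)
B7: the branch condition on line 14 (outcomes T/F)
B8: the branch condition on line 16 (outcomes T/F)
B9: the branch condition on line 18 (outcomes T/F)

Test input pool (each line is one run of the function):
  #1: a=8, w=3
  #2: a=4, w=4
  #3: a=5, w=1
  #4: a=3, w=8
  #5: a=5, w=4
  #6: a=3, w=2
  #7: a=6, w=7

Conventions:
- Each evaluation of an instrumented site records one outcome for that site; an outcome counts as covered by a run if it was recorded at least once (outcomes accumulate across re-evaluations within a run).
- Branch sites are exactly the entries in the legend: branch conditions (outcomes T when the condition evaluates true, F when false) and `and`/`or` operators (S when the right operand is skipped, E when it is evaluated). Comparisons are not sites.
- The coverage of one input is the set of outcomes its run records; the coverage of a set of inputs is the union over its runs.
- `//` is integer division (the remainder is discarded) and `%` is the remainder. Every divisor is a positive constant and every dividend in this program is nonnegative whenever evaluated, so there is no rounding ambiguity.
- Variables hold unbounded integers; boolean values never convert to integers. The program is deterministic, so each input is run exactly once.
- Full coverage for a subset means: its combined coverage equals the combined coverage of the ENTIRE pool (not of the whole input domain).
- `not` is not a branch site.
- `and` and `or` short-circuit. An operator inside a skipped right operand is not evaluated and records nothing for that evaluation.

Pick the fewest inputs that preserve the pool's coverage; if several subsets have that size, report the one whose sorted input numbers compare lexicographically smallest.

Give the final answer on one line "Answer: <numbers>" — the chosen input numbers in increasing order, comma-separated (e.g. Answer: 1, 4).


test 1 (a=8, w=3) fires B1->T, B3->S, B2->T, B4->T, B8->T; hits B1=T, B2=T, B3=S, B4=T, B8=T
test 2 (a=4, w=4) fires B1->F, B3->E, B2->T, B4->F, B5->T, B8->T; hits B1=F, B2=T, B3=E, B4=F, B5=T, B8=T
test 3 (a=5, w=1) fires B1->T, B3->E, B2->T, B4->F, B5->T, B8->T; hits B1=T, B2=T, B3=E, B4=F, B5=T, B8=T
test 4 (a=3, w=8) fires B1->T, B3->E, B2->F, B4->F, B5->F, B6->T, B7->F, B8->F, B9->F; hits B1=T, B2=F, B3=E, B4=F, B5=F, B6=T, B7=F, B8=F, B9=F
test 5 (a=5, w=4) fires B1->F, B3->E, B2->T, B4->F, B5->T, B8->T; hits B1=F, B2=T, B3=E, B4=F, B5=T, B8=T
test 6 (a=3, w=2) fires B1->T, B3->E, B2->F, B4->F, B5->T, B8->T; hits B1=T, B2=F, B3=E, B4=F, B5=T, B8=T
test 7 (a=6, w=7) fires B1->T, B3->E, B2->T, B4->F, B5->T, B8->F, B9->F; hits B1=T, B2=T, B3=E, B4=F, B5=T, B8=F, B9=F
the full pool covers 15 outcomes: B1=T, B1=F, B2=T, B2=F, B3=S, B3=E, B4=T, B4=F, B5=T, B5=F, B6=T, B7=F, B8=T, B8=F, B9=F
no size-1 subset reaches all 15 outcomes (best union: 9/15)
no size-2 subset reaches all 15 outcomes (best union: 13/15)
inputs {1, 2, 4} (size 3) cover everything; no size-3 subset with a lexicographically smaller index list covers all 15
Answer: 1, 2, 4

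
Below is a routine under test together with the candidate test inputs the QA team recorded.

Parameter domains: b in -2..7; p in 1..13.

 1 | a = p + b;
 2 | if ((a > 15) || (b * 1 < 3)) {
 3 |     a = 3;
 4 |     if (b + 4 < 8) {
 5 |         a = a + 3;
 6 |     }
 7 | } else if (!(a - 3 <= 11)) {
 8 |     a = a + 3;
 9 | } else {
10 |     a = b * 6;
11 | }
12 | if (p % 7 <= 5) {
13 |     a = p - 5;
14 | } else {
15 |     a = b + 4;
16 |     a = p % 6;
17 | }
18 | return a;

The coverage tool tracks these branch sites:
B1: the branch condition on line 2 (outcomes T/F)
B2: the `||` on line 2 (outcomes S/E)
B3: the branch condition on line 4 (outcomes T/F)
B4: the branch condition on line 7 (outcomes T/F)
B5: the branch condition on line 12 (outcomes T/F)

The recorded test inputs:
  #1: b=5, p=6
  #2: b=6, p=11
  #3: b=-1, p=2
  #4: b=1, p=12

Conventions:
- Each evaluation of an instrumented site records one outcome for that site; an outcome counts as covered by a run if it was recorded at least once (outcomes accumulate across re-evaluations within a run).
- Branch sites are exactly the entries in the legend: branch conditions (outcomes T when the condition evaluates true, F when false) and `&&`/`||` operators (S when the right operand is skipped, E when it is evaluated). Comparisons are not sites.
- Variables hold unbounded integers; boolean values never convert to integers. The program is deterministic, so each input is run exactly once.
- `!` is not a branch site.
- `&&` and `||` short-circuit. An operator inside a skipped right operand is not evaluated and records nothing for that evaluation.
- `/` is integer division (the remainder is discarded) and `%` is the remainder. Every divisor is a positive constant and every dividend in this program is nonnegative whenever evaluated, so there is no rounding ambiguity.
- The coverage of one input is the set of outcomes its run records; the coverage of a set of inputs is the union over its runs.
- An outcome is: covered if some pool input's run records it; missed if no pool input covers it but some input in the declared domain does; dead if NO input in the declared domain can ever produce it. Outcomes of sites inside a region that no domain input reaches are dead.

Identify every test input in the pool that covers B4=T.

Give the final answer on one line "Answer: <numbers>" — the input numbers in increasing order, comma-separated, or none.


input #1 (b=5, p=6): does not record B4=T
input #2 (b=6, p=11): does not record B4=T
input #3 (b=-1, p=2): does not record B4=T
input #4 (b=1, p=12): does not record B4=T
Answer: none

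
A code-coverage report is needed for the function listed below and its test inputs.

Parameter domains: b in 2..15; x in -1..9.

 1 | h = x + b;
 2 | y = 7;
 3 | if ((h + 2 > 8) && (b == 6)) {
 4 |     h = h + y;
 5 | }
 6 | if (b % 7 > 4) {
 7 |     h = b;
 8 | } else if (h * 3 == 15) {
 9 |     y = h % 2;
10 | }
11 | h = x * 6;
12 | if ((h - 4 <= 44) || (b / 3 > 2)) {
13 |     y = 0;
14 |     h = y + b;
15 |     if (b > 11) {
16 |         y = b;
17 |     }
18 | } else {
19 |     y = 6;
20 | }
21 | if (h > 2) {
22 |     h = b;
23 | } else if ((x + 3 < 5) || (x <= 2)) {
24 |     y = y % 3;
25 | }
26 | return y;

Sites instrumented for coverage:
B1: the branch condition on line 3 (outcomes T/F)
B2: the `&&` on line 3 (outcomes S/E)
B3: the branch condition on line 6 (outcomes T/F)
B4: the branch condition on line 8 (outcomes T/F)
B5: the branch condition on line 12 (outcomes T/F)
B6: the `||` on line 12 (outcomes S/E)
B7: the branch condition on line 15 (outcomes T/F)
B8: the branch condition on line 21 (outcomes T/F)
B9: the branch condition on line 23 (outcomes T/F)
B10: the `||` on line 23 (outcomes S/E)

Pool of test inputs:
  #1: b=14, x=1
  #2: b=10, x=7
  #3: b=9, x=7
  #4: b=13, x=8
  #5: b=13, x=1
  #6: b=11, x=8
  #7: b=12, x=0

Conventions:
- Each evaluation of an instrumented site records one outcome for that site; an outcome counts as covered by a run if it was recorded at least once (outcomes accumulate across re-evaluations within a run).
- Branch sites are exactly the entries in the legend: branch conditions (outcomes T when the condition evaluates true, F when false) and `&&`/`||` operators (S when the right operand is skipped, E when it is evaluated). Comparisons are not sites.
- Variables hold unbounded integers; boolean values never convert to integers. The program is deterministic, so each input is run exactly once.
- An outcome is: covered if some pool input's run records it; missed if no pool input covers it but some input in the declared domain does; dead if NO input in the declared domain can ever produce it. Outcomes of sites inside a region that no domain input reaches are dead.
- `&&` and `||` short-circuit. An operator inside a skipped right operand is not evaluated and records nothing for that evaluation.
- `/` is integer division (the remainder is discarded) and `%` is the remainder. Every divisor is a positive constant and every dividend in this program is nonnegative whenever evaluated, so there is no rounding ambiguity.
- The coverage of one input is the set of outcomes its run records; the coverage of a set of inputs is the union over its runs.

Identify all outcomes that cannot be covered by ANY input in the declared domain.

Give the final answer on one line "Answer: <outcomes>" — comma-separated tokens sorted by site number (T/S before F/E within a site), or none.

exhaustive pass over the 154-input domain:
  reachable outcomes have witnesses, e.g. B1=T (e.g. b=6, x=1), B1=F (e.g. b=2, x=-1), B2=S (e.g. b=2, x=-1), B2=E (e.g. b=2, x=5)

Answer: none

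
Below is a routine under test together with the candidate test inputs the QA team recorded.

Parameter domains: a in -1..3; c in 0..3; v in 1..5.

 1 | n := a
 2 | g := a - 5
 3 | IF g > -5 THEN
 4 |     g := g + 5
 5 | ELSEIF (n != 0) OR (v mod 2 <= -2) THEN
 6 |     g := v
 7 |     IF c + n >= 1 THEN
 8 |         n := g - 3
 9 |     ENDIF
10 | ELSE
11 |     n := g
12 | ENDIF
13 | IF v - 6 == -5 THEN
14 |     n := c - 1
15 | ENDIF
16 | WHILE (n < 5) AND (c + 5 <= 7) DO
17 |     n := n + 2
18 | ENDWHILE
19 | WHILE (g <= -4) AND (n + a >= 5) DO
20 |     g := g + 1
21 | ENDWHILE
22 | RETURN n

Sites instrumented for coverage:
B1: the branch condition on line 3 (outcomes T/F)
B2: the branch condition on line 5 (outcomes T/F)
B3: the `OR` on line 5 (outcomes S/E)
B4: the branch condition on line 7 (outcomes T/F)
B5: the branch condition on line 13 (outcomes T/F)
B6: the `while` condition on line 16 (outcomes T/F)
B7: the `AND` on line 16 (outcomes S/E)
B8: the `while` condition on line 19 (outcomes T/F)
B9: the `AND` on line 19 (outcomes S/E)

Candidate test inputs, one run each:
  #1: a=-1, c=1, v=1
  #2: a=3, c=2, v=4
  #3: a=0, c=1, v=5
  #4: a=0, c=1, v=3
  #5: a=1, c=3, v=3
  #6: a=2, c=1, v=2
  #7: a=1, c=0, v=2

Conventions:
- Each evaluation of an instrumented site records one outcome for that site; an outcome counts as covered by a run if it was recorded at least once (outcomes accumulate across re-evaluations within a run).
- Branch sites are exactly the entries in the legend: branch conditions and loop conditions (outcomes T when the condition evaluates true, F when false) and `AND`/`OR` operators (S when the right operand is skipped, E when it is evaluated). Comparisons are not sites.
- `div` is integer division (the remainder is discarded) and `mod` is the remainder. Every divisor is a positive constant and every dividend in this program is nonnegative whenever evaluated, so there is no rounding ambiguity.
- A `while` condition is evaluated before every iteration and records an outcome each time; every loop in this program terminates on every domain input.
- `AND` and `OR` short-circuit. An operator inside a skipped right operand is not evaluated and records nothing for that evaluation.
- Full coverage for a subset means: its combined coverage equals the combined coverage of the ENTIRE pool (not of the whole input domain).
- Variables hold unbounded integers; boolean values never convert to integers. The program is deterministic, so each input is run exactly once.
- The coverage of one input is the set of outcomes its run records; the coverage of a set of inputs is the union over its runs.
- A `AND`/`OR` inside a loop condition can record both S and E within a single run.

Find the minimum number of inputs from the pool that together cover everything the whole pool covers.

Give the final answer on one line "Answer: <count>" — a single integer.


input #1 (a=-1, c=1, v=1): events B1->F, B3->S, B2->T, B4->F, B5->T, B7->E, B6->T, B7->E, B6->T, B7->E, B6->T, B7->S, B6->F, B9->S, ...; covers B1=F, B2=T, B3=S, B4=F, B5=T, B6=T, B6=F, B7=S, B7=E, B8=F, B9=S
input #2 (a=3, c=2, v=4): events B1->T, B5->F, B7->E, B6->T, B7->S, B6->F, B9->S, B8->F; covers B1=T, B5=F, B6=T, B6=F, B7=S, B7=E, B8=F, B9=S
input #3 (a=0, c=1, v=5): events B1->F, B3->E, B2->F, B5->F, B7->E, B6->T, B7->E, B6->T, B7->E, B6->T, B7->E, B6->T, B7->E, B6->T, ...; covers B1=F, B2=F, B3=E, B5=F, B6=T, B6=F, B7=S, B7=E, B8=T, B8=F, B9=S, B9=E
input #4 (a=0, c=1, v=3): events B1->F, B3->E, B2->F, B5->F, B7->E, B6->T, B7->E, B6->T, B7->E, B6->T, B7->E, B6->T, B7->E, B6->T, ...; covers B1=F, B2=F, B3=E, B5=F, B6=T, B6=F, B7=S, B7=E, B8=T, B8=F, B9=S, B9=E
input #5 (a=1, c=3, v=3): events B1->T, B5->F, B7->E, B6->F, B9->S, B8->F; covers B1=T, B5=F, B6=F, B7=E, B8=F, B9=S
input #6 (a=2, c=1, v=2): events B1->T, B5->F, B7->E, B6->T, B7->E, B6->T, B7->S, B6->F, B9->S, B8->F; covers B1=T, B5=F, B6=T, B6=F, B7=S, B7=E, B8=F, B9=S
input #7 (a=1, c=0, v=2): events B1->T, B5->F, B7->E, B6->T, B7->E, B6->T, B7->S, B6->F, B9->S, B8->F; covers B1=T, B5=F, B6=T, B6=F, B7=S, B7=E, B8=F, B9=S
together the pool reaches 17 outcomes: B1=T, B1=F, B2=T, B2=F, B3=S, B3=E, B4=F, B5=T, B5=F, B6=T, B6=F, B7=S, B7=E, B8=T, B8=F, B9=S, B9=E
checked all size-1 subsets: none covers 17 outcomes (max 12/17)
checked all size-2 subsets: none covers 17 outcomes (max 16/17)
inputs {1, 2, 3} (size 3) cover everything; no size-3 subset with a lexicographically smaller index list covers all 17
Answer: 3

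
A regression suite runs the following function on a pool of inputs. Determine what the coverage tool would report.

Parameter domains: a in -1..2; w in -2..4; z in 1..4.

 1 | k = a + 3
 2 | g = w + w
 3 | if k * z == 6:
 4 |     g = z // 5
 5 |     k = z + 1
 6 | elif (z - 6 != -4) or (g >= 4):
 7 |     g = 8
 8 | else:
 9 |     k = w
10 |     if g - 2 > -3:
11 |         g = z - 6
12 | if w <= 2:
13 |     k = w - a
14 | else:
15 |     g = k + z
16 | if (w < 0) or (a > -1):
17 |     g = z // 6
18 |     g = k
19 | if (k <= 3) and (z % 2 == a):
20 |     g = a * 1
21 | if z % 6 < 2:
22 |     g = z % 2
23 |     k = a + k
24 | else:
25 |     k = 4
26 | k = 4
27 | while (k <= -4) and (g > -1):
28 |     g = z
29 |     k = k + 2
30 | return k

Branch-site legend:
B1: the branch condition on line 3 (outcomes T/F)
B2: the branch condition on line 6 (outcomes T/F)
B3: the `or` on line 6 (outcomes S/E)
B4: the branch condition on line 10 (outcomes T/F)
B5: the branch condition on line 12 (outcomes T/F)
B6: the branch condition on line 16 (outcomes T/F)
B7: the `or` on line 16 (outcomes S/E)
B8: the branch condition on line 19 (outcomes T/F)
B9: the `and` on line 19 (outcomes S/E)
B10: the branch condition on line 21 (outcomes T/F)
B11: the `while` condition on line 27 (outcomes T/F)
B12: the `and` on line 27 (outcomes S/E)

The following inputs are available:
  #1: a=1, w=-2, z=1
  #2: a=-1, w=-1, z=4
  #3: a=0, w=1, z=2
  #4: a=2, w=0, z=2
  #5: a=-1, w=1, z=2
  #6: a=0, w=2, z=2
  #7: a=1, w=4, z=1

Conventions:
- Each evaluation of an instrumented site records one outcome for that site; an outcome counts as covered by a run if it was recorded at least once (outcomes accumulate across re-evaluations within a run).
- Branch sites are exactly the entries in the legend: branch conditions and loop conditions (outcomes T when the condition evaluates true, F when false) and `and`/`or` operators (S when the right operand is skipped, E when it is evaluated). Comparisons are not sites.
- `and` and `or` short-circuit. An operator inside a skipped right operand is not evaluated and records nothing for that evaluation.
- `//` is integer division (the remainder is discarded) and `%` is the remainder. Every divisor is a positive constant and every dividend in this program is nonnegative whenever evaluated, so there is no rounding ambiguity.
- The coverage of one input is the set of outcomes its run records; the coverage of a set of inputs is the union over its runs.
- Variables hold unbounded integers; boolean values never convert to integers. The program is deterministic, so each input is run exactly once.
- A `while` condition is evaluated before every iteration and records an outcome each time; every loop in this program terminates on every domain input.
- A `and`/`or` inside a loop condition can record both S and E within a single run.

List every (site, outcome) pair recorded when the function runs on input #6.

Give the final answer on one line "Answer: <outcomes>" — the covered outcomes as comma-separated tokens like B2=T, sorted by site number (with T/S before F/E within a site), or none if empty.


Simulating input #6 (a=0, w=2, z=2) step by step:
  B1->T, B5->T, B7->E, B6->T, B9->E, B8->T, B10->F, B12->S, B11->F
collecting distinct outcomes: B1=T, B5=T, B6=T, B7=E, B8=T, B9=E, B10=F, B11=F, B12=S
Answer: B1=T, B5=T, B6=T, B7=E, B8=T, B9=E, B10=F, B11=F, B12=S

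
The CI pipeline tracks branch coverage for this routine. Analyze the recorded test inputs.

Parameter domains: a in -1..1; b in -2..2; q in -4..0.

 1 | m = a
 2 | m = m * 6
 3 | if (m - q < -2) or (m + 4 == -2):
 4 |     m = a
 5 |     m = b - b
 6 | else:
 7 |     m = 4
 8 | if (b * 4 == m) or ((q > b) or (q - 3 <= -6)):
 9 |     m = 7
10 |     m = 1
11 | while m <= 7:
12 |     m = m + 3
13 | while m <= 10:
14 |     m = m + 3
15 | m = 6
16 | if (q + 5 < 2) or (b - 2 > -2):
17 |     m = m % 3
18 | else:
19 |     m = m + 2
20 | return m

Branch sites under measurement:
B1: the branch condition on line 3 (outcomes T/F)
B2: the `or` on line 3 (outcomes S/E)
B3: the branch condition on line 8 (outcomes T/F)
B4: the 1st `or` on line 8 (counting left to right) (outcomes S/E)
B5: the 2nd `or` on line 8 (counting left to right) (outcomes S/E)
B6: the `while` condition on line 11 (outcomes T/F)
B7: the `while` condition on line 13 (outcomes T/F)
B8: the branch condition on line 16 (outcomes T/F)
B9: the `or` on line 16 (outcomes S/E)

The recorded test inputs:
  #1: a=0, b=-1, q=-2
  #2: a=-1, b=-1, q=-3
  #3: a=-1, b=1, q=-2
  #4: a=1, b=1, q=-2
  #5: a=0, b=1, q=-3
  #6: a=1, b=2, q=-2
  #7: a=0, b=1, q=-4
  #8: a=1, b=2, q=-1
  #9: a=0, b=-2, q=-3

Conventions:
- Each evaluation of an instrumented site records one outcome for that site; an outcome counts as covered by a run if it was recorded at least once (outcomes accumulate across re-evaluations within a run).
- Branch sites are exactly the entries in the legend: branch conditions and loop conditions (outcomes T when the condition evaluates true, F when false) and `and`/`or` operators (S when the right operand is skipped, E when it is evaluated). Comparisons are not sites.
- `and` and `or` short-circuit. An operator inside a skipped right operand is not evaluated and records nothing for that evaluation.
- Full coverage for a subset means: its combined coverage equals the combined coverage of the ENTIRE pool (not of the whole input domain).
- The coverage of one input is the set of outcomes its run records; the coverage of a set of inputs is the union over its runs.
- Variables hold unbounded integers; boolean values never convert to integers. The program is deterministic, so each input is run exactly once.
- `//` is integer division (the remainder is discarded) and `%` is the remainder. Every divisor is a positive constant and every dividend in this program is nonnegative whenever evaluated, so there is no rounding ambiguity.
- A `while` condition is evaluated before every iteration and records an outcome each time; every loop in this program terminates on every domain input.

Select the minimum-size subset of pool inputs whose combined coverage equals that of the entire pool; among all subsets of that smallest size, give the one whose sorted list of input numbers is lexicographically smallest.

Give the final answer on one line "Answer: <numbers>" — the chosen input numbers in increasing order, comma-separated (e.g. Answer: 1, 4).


#1 (a=0, b=-1, q=-2) -> B2->E, B1->F, B4->E, B5->E, B3->F, B6->T, B6->T, B6->F, B7->T, B7->F, B9->E, B8->F; covered: B1=F, B2=E, B3=F, B4=E, B5=E, B6=T, B6=F, B7=T, B7=F, B8=F, B9=E
#2 (a=-1, b=-1, q=-3) -> B2->S, B1->T, B4->E, B5->E, B3->T, B6->T, B6->T, B6->T, B6->F, B7->T, B7->F, B9->E, B8->F; covered: B1=T, B2=S, B3=T, B4=E, B5=E, B6=T, B6=F, B7=T, B7=F, B8=F, B9=E
#3 (a=-1, b=1, q=-2) -> B2->S, B1->T, B4->E, B5->E, B3->F, B6->T, B6->T, B6->T, B6->F, B7->T, B7->F, B9->E, B8->T; covered: B1=T, B2=S, B3=F, B4=E, B5=E, B6=T, B6=F, B7=T, B7=F, B8=T, B9=E
#4 (a=1, b=1, q=-2) -> B2->E, B1->F, B4->S, B3->T, B6->T, B6->T, B6->T, B6->F, B7->T, B7->F, B9->E, B8->T; covered: B1=F, B2=E, B3=T, B4=S, B6=T, B6=F, B7=T, B7=F, B8=T, B9=E
#5 (a=0, b=1, q=-3) -> B2->E, B1->F, B4->S, B3->T, B6->T, B6->T, B6->T, B6->F, B7->T, B7->F, B9->E, B8->T; covered: B1=F, B2=E, B3=T, B4=S, B6=T, B6=F, B7=T, B7=F, B8=T, B9=E
#6 (a=1, b=2, q=-2) -> B2->E, B1->F, B4->E, B5->E, B3->F, B6->T, B6->T, B6->F, B7->T, B7->F, B9->E, B8->T; covered: B1=F, B2=E, B3=F, B4=E, B5=E, B6=T, B6=F, B7=T, B7=F, B8=T, B9=E
#7 (a=0, b=1, q=-4) -> B2->E, B1->F, B4->S, B3->T, B6->T, B6->T, B6->T, B6->F, B7->T, B7->F, B9->S, B8->T; covered: B1=F, B2=E, B3=T, B4=S, B6=T, B6=F, B7=T, B7=F, B8=T, B9=S
#8 (a=1, b=2, q=-1) -> B2->E, B1->F, B4->E, B5->E, B3->F, B6->T, B6->T, B6->F, B7->T, B7->F, B9->E, B8->T; covered: B1=F, B2=E, B3=F, B4=E, B5=E, B6=T, B6=F, B7=T, B7=F, B8=T, B9=E
#9 (a=0, b=-2, q=-3) -> B2->E, B1->F, B4->E, B5->E, B3->T, B6->T, B6->T, B6->T, B6->F, B7->T, B7->F, B9->E, B8->F; covered: B1=F, B2=E, B3=T, B4=E, B5=E, B6=T, B6=F, B7=T, B7=F, B8=F, B9=E
the full pool covers 17 outcomes: B1=T, B1=F, B2=S, B2=E, B3=T, B3=F, B4=S, B4=E, B5=E, B6=T, B6=F, B7=T, B7=F, B8=T, B8=F, B9=S, B9=E
checked all size-1 subsets: none covers 17 outcomes (max 11/17)
checked all size-2 subsets: none covers 17 outcomes (max 16/17)
at size 3, {1, 2, 7} reaches all 17 outcomes; every lexicographically earlier size-3 subset fails
Answer: 1, 2, 7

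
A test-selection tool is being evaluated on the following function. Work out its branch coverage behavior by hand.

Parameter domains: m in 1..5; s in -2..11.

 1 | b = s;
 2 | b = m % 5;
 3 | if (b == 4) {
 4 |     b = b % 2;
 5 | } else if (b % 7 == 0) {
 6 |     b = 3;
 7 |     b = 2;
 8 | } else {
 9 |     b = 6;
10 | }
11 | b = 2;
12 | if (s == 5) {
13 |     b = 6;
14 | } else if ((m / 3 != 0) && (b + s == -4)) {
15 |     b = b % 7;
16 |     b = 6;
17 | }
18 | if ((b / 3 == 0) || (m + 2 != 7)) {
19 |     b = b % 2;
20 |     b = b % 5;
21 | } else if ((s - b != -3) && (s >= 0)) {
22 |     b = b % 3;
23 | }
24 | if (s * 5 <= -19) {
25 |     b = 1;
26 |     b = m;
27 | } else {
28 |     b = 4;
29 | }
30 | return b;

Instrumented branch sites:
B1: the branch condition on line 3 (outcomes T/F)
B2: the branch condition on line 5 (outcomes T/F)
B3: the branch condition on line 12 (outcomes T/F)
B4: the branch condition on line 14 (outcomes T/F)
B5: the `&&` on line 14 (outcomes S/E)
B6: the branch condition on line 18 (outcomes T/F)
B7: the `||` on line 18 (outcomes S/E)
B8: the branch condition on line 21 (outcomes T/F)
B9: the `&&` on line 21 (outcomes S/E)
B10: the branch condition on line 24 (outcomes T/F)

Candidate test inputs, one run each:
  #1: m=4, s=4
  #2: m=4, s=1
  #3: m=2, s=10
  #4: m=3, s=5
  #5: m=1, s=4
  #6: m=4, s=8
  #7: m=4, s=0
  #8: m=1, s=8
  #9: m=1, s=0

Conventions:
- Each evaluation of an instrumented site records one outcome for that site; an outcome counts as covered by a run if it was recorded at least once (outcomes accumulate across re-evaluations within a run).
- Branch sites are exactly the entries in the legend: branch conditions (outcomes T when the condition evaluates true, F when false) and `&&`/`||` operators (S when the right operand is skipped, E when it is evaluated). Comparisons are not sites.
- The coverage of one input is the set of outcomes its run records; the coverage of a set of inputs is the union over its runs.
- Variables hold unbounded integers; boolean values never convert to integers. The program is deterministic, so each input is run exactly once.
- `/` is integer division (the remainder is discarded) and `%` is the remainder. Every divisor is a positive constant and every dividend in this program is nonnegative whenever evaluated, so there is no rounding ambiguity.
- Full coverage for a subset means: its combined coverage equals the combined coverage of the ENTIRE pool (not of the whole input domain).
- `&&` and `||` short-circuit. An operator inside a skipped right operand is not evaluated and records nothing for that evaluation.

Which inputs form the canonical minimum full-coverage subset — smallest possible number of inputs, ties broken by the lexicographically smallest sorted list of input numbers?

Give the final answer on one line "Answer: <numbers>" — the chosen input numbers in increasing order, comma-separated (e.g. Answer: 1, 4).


run #1 (m=4, s=4) runs B1->T, B3->F, B5->E, B4->F, B7->S, B6->T, B10->F; records B1=T, B3=F, B4=F, B5=E, B6=T, B7=S, B10=F
run #2 (m=4, s=1) runs B1->T, B3->F, B5->E, B4->F, B7->S, B6->T, B10->F; records B1=T, B3=F, B4=F, B5=E, B6=T, B7=S, B10=F
run #3 (m=2, s=10) runs B1->F, B2->F, B3->F, B5->S, B4->F, B7->S, B6->T, B10->F; records B1=F, B2=F, B3=F, B4=F, B5=S, B6=T, B7=S, B10=F
run #4 (m=3, s=5) runs B1->F, B2->F, B3->T, B7->E, B6->T, B10->F; records B1=F, B2=F, B3=T, B6=T, B7=E, B10=F
run #5 (m=1, s=4) runs B1->F, B2->F, B3->F, B5->S, B4->F, B7->S, B6->T, B10->F; records B1=F, B2=F, B3=F, B4=F, B5=S, B6=T, B7=S, B10=F
run #6 (m=4, s=8) runs B1->T, B3->F, B5->E, B4->F, B7->S, B6->T, B10->F; records B1=T, B3=F, B4=F, B5=E, B6=T, B7=S, B10=F
run #7 (m=4, s=0) runs B1->T, B3->F, B5->E, B4->F, B7->S, B6->T, B10->F; records B1=T, B3=F, B4=F, B5=E, B6=T, B7=S, B10=F
run #8 (m=1, s=8) runs B1->F, B2->F, B3->F, B5->S, B4->F, B7->S, B6->T, B10->F; records B1=F, B2=F, B3=F, B4=F, B5=S, B6=T, B7=S, B10=F
run #9 (m=1, s=0) runs B1->F, B2->F, B3->F, B5->S, B4->F, B7->S, B6->T, B10->F; records B1=F, B2=F, B3=F, B4=F, B5=S, B6=T, B7=S, B10=F
union over all inputs: B1=T, B1=F, B2=F, B3=T, B3=F, B4=F, B5=S, B5=E, B6=T, B7=S, B7=E, B10=F (12 outcomes)
size 1 is not enough: best union over all size-1 subsets is 8/12
size 2 is not enough: best union over all size-2 subsets is 11/12
size 3: inputs {1, 3, 4} cover all 12 outcomes, and no lexicographically smaller subset of this size does
Answer: 1, 3, 4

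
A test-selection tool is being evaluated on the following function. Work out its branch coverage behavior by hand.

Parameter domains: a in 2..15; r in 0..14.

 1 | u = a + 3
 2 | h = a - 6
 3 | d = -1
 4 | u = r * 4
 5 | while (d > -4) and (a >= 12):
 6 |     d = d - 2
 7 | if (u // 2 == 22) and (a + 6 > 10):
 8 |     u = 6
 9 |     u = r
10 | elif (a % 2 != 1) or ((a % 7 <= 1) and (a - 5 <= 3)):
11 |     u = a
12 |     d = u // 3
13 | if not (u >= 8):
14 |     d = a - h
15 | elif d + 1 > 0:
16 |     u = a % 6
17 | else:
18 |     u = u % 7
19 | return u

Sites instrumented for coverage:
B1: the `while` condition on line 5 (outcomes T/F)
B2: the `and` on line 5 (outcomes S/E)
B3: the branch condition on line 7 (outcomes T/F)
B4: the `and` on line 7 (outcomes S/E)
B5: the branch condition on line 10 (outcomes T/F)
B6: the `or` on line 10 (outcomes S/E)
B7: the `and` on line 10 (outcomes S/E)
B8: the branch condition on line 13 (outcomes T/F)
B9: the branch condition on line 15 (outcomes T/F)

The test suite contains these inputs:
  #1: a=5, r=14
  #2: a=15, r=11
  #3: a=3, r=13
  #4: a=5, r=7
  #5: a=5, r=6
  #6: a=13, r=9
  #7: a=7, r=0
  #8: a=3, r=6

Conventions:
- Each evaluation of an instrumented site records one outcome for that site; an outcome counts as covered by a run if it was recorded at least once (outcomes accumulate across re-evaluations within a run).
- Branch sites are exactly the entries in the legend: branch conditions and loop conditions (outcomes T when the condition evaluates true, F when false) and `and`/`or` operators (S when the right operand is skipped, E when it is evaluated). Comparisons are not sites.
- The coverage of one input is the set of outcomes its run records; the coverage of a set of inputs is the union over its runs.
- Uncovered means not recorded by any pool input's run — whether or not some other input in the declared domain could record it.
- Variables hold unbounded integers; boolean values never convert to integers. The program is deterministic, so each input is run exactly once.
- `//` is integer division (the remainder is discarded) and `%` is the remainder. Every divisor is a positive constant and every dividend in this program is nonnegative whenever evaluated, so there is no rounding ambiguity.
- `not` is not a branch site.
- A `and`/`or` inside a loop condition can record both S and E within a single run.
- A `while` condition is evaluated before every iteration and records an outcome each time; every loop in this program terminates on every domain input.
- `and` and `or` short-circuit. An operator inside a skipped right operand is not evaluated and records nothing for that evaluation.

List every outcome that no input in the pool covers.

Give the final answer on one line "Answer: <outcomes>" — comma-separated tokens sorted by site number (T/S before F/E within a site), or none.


#1 (a=5, r=14) -> B2->E, B1->F, B4->S, B3->F, B6->E, B7->S, B5->F, B8->F, B9->F; covered: B1=F, B2=E, B3=F, B4=S, B5=F, B6=E, B7=S, B8=F, B9=F
#2 (a=15, r=11) -> B2->E, B1->T, B2->E, B1->T, B2->S, B1->F, B4->E, B3->T, B8->F, B9->F; covered: B1=T, B1=F, B2=S, B2=E, B3=T, B4=E, B8=F, B9=F
#3 (a=3, r=13) -> B2->E, B1->F, B4->S, B3->F, B6->E, B7->S, B5->F, B8->F, B9->F; covered: B1=F, B2=E, B3=F, B4=S, B5=F, B6=E, B7=S, B8=F, B9=F
#4 (a=5, r=7) -> B2->E, B1->F, B4->S, B3->F, B6->E, B7->S, B5->F, B8->F, B9->F; covered: B1=F, B2=E, B3=F, B4=S, B5=F, B6=E, B7=S, B8=F, B9=F
#5 (a=5, r=6) -> B2->E, B1->F, B4->S, B3->F, B6->E, B7->S, B5->F, B8->F, B9->F; covered: B1=F, B2=E, B3=F, B4=S, B5=F, B6=E, B7=S, B8=F, B9=F
#6 (a=13, r=9) -> B2->E, B1->T, B2->E, B1->T, B2->S, B1->F, B4->S, B3->F, B6->E, B7->S, B5->F, B8->F, B9->F; covered: B1=T, B1=F, B2=S, B2=E, B3=F, B4=S, B5=F, B6=E, B7=S, B8=F, B9=F
#7 (a=7, r=0) -> B2->E, B1->F, B4->S, B3->F, B6->E, B7->E, B5->T, B8->T; covered: B1=F, B2=E, B3=F, B4=S, B5=T, B6=E, B7=E, B8=T
#8 (a=3, r=6) -> B2->E, B1->F, B4->S, B3->F, B6->E, B7->S, B5->F, B8->F, B9->F; covered: B1=F, B2=E, B3=F, B4=S, B5=F, B6=E, B7=S, B8=F, B9=F
union over the pool: B1=T, B1=F, B2=S, B2=E, B3=T, B3=F, B4=S, B4=E, B5=T, B5=F, B6=E, B7=S, B7=E, B8=T, B8=F, B9=F
uncovered (2 of 18): B6=S, B9=T
Answer: B6=S, B9=T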